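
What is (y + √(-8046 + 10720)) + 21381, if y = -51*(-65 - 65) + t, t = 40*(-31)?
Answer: 26771 + √2674 ≈ 26823.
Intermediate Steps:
t = -1240
y = 5390 (y = -51*(-65 - 65) - 1240 = -51*(-130) - 1240 = 6630 - 1240 = 5390)
(y + √(-8046 + 10720)) + 21381 = (5390 + √(-8046 + 10720)) + 21381 = (5390 + √2674) + 21381 = 26771 + √2674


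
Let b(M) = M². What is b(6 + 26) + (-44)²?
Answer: 2960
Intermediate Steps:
b(6 + 26) + (-44)² = (6 + 26)² + (-44)² = 32² + 1936 = 1024 + 1936 = 2960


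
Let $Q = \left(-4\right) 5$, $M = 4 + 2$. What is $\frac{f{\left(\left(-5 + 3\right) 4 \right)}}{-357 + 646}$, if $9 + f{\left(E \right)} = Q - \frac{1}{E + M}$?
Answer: $- \frac{57}{578} \approx -0.098616$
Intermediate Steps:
$M = 6$
$Q = -20$
$f{\left(E \right)} = -29 - \frac{1}{6 + E}$ ($f{\left(E \right)} = -9 - \left(20 + \frac{1}{E + 6}\right) = -9 - \left(20 + \frac{1}{6 + E}\right) = -29 - \frac{1}{6 + E}$)
$\frac{f{\left(\left(-5 + 3\right) 4 \right)}}{-357 + 646} = \frac{\frac{1}{6 + \left(-5 + 3\right) 4} \left(-175 - 29 \left(-5 + 3\right) 4\right)}{-357 + 646} = \frac{\frac{1}{6 - 8} \left(-175 - 29 \left(\left(-2\right) 4\right)\right)}{289} = \frac{-175 - -232}{6 - 8} \cdot \frac{1}{289} = \frac{-175 + 232}{-2} \cdot \frac{1}{289} = \left(- \frac{1}{2}\right) 57 \cdot \frac{1}{289} = \left(- \frac{57}{2}\right) \frac{1}{289} = - \frac{57}{578}$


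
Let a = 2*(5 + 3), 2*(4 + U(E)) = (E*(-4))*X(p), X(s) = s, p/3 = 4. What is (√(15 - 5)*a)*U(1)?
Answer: -448*√10 ≈ -1416.7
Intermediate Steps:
p = 12 (p = 3*4 = 12)
U(E) = -4 - 24*E (U(E) = -4 + ((E*(-4))*12)/2 = -4 + (-4*E*12)/2 = -4 + (-48*E)/2 = -4 - 24*E)
a = 16 (a = 2*8 = 16)
(√(15 - 5)*a)*U(1) = (√(15 - 5)*16)*(-4 - 24*1) = (√10*16)*(-4 - 24) = (16*√10)*(-28) = -448*√10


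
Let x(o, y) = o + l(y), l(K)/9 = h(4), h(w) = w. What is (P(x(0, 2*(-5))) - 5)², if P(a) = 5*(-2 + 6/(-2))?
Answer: 900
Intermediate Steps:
l(K) = 36 (l(K) = 9*4 = 36)
x(o, y) = 36 + o (x(o, y) = o + 36 = 36 + o)
P(a) = -25 (P(a) = 5*(-2 + 6*(-½)) = 5*(-2 - 3) = 5*(-5) = -25)
(P(x(0, 2*(-5))) - 5)² = (-25 - 5)² = (-30)² = 900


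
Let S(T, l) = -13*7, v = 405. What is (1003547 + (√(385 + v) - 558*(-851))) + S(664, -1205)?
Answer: 1478314 + √790 ≈ 1.4783e+6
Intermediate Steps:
S(T, l) = -91
(1003547 + (√(385 + v) - 558*(-851))) + S(664, -1205) = (1003547 + (√(385 + 405) - 558*(-851))) - 91 = (1003547 + (√790 + 474858)) - 91 = (1003547 + (474858 + √790)) - 91 = (1478405 + √790) - 91 = 1478314 + √790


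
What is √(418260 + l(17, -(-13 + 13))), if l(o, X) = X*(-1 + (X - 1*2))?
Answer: 2*√104565 ≈ 646.73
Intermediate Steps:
l(o, X) = X*(-3 + X) (l(o, X) = X*(-1 + (X - 2)) = X*(-1 + (-2 + X)) = X*(-3 + X))
√(418260 + l(17, -(-13 + 13))) = √(418260 + (-(-13 + 13))*(-3 - (-13 + 13))) = √(418260 + (-1*0)*(-3 - 1*0)) = √(418260 + 0*(-3 + 0)) = √(418260 + 0*(-3)) = √(418260 + 0) = √418260 = 2*√104565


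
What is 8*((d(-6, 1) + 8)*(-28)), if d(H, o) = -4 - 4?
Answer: 0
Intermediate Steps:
d(H, o) = -8
8*((d(-6, 1) + 8)*(-28)) = 8*((-8 + 8)*(-28)) = 8*(0*(-28)) = 8*0 = 0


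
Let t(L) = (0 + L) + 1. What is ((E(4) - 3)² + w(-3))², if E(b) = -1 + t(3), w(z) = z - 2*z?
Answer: 9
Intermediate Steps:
t(L) = 1 + L (t(L) = L + 1 = 1 + L)
w(z) = -z
E(b) = 3 (E(b) = -1 + (1 + 3) = -1 + 4 = 3)
((E(4) - 3)² + w(-3))² = ((3 - 3)² - 1*(-3))² = (0² + 3)² = (0 + 3)² = 3² = 9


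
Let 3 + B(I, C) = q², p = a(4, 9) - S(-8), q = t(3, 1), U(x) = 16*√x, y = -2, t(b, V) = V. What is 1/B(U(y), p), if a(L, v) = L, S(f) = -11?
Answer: -½ ≈ -0.50000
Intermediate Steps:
q = 1
p = 15 (p = 4 - 1*(-11) = 4 + 11 = 15)
B(I, C) = -2 (B(I, C) = -3 + 1² = -3 + 1 = -2)
1/B(U(y), p) = 1/(-2) = -½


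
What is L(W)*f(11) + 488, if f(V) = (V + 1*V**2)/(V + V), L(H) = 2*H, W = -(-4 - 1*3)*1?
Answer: 572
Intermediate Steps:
W = 7 (W = -(-4 - 3)*1 = -1*(-7)*1 = 7*1 = 7)
f(V) = (V + V**2)/(2*V) (f(V) = (V + V**2)/((2*V)) = (V + V**2)*(1/(2*V)) = (V + V**2)/(2*V))
L(W)*f(11) + 488 = (2*7)*(1/2 + (1/2)*11) + 488 = 14*(1/2 + 11/2) + 488 = 14*6 + 488 = 84 + 488 = 572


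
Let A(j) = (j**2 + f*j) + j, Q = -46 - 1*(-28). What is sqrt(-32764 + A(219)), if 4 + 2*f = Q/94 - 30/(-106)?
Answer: 2*sqrt(23250473381)/2491 ≈ 122.43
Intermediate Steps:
Q = -18 (Q = -46 + 28 = -18)
f = -4868/2491 (f = -2 + (-18/94 - 30/(-106))/2 = -2 + (-18*1/94 - 30*(-1/106))/2 = -2 + (-9/47 + 15/53)/2 = -2 + (1/2)*(228/2491) = -2 + 114/2491 = -4868/2491 ≈ -1.9542)
A(j) = j**2 - 2377*j/2491 (A(j) = (j**2 - 4868*j/2491) + j = j**2 - 2377*j/2491)
sqrt(-32764 + A(219)) = sqrt(-32764 + (1/2491)*219*(-2377 + 2491*219)) = sqrt(-32764 + (1/2491)*219*(-2377 + 545529)) = sqrt(-32764 + (1/2491)*219*543152) = sqrt(-32764 + 118950288/2491) = sqrt(37335164/2491) = 2*sqrt(23250473381)/2491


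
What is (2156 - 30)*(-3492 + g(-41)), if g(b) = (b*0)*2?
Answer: -7423992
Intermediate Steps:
g(b) = 0 (g(b) = 0*2 = 0)
(2156 - 30)*(-3492 + g(-41)) = (2156 - 30)*(-3492 + 0) = 2126*(-3492) = -7423992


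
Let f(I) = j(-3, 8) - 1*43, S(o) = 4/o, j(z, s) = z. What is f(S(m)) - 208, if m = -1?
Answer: -254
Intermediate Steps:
f(I) = -46 (f(I) = -3 - 1*43 = -3 - 43 = -46)
f(S(m)) - 208 = -46 - 208 = -254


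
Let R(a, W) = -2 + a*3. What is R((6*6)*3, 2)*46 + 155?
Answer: 14967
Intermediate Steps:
R(a, W) = -2 + 3*a
R((6*6)*3, 2)*46 + 155 = (-2 + 3*((6*6)*3))*46 + 155 = (-2 + 3*(36*3))*46 + 155 = (-2 + 3*108)*46 + 155 = (-2 + 324)*46 + 155 = 322*46 + 155 = 14812 + 155 = 14967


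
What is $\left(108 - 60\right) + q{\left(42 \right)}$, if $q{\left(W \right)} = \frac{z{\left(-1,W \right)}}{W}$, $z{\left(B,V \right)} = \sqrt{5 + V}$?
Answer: $48 + \frac{\sqrt{47}}{42} \approx 48.163$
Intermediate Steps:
$q{\left(W \right)} = \frac{\sqrt{5 + W}}{W}$
$\left(108 - 60\right) + q{\left(42 \right)} = \left(108 - 60\right) + \frac{\sqrt{5 + 42}}{42} = 48 + \frac{\sqrt{47}}{42}$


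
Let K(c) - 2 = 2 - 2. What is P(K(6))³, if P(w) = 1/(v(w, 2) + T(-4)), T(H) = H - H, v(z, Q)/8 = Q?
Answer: 1/4096 ≈ 0.00024414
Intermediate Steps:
v(z, Q) = 8*Q
T(H) = 0
K(c) = 2 (K(c) = 2 + (2 - 2) = 2 + 0 = 2)
P(w) = 1/16 (P(w) = 1/(8*2 + 0) = 1/(16 + 0) = 1/16)
P(K(6))³ = (1/16)³ = 1/4096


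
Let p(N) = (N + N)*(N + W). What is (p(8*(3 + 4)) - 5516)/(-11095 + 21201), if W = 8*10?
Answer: 4858/5053 ≈ 0.96141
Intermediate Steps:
W = 80
p(N) = 2*N*(80 + N) (p(N) = (N + N)*(N + 80) = (2*N)*(80 + N) = 2*N*(80 + N))
(p(8*(3 + 4)) - 5516)/(-11095 + 21201) = (2*(8*(3 + 4))*(80 + 8*(3 + 4)) - 5516)/(-11095 + 21201) = (2*(8*7)*(80 + 8*7) - 5516)/10106 = (2*56*(80 + 56) - 5516)*(1/10106) = (2*56*136 - 5516)*(1/10106) = (15232 - 5516)*(1/10106) = 9716*(1/10106) = 4858/5053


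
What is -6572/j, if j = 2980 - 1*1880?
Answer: -1643/275 ≈ -5.9745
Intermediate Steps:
j = 1100 (j = 2980 - 1880 = 1100)
-6572/j = -6572/1100 = -6572*1/1100 = -1643/275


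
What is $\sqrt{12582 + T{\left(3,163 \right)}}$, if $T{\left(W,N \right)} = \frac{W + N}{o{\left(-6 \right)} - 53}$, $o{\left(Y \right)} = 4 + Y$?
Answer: $\frac{2 \sqrt{9512855}}{55} \approx 112.16$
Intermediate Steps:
$T{\left(W,N \right)} = - \frac{N}{55} - \frac{W}{55}$ ($T{\left(W,N \right)} = \frac{W + N}{\left(4 - 6\right) - 53} = \frac{N + W}{-2 - 53} = \frac{N + W}{-55} = \left(N + W\right) \left(- \frac{1}{55}\right) = - \frac{N}{55} - \frac{W}{55}$)
$\sqrt{12582 + T{\left(3,163 \right)}} = \sqrt{12582 - \frac{166}{55}} = \sqrt{\frac{691844}{55}} = \frac{2 \sqrt{9512855}}{55}$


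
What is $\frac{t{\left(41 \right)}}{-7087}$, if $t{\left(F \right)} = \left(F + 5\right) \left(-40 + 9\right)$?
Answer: $\frac{1426}{7087} \approx 0.20121$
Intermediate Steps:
$t{\left(F \right)} = -155 - 31 F$ ($t{\left(F \right)} = \left(5 + F\right) \left(-31\right) = -155 - 31 F$)
$\frac{t{\left(41 \right)}}{-7087} = \frac{-155 - 1271}{-7087} = \left(-155 - 1271\right) \left(- \frac{1}{7087}\right) = \left(-1426\right) \left(- \frac{1}{7087}\right) = \frac{1426}{7087}$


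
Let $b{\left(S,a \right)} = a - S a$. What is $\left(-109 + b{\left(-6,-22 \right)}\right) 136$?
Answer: $-35768$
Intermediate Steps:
$b{\left(S,a \right)} = a - S a$
$\left(-109 + b{\left(-6,-22 \right)}\right) 136 = \left(-109 - 22 \left(1 - -6\right)\right) 136 = \left(-109 - 22 \left(1 + 6\right)\right) 136 = \left(-109 - 154\right) 136 = \left(-263\right) 136 = -35768$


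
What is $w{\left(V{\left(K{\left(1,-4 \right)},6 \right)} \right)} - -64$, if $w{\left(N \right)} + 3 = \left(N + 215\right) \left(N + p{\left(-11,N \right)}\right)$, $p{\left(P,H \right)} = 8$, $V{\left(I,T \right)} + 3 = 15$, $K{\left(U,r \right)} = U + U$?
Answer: $4601$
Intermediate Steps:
$K{\left(U,r \right)} = 2 U$
$V{\left(I,T \right)} = 12$ ($V{\left(I,T \right)} = -3 + 15 = 12$)
$w{\left(N \right)} = -3 + \left(8 + N\right) \left(215 + N\right)$ ($w{\left(N \right)} = -3 + \left(N + 215\right) \left(N + 8\right) = -3 + \left(215 + N\right) \left(8 + N\right) = -3 + \left(8 + N\right) \left(215 + N\right)$)
$w{\left(V{\left(K{\left(1,-4 \right)},6 \right)} \right)} - -64 = \left(1717 + 12^{2} + 223 \cdot 12\right) - -64 = \left(1717 + 144 + 2676\right) + 64 = 4537 + 64 = 4601$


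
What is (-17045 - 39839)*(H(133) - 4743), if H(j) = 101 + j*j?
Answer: -742165548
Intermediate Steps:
H(j) = 101 + j²
(-17045 - 39839)*(H(133) - 4743) = (-17045 - 39839)*((101 + 133²) - 4743) = -56884*((101 + 17689) - 4743) = -56884*(17790 - 4743) = -56884*13047 = -742165548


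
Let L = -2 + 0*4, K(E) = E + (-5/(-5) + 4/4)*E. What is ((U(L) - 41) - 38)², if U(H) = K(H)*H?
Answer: 4489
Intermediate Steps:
K(E) = 3*E (K(E) = E + (-5*(-⅕) + 4*(¼))*E = E + (1 + 1)*E = E + 2*E = 3*E)
L = -2 (L = -2 + 0 = -2)
U(H) = 3*H² (U(H) = (3*H)*H = 3*H²)
((U(L) - 41) - 38)² = ((3*(-2)² - 41) - 38)² = ((3*4 - 41) - 38)² = ((12 - 41) - 38)² = (-29 - 38)² = (-67)² = 4489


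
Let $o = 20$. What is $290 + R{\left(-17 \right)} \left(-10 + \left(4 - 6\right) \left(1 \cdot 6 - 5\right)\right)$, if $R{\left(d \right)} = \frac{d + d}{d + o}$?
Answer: $426$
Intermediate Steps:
$R{\left(d \right)} = \frac{2 d}{20 + d}$ ($R{\left(d \right)} = \frac{d + d}{d + 20} = \frac{2 d}{20 + d}$)
$290 + R{\left(-17 \right)} \left(-10 + \left(4 - 6\right) \left(1 \cdot 6 - 5\right)\right) = 290 + 2 \left(-17\right) \frac{1}{20 - 17} \left(-10 + \left(4 - 6\right) \left(1 \cdot 6 - 5\right)\right) = 290 + 2 \left(-17\right) \frac{1}{3} \left(-10 + \left(4 - 6\right) \left(6 - 5\right)\right) = 290 + 2 \left(-17\right) \frac{1}{3} \left(-10 - 2\right) = 290 - \frac{34 \left(-10 - 2\right)}{3} = 290 - -136 = 290 + 136 = 426$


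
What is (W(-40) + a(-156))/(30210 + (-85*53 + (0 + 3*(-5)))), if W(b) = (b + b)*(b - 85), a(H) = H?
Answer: 4922/12845 ≈ 0.38318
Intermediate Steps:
W(b) = 2*b*(-85 + b) (W(b) = (2*b)*(-85 + b) = 2*b*(-85 + b))
(W(-40) + a(-156))/(30210 + (-85*53 + (0 + 3*(-5)))) = (2*(-40)*(-85 - 40) - 156)/(30210 + (-85*53 + (0 + 3*(-5)))) = (2*(-40)*(-125) - 156)/(30210 + (-4505 + (0 - 15))) = (10000 - 156)/(30210 + (-4505 - 15)) = 9844/(30210 - 4520) = 9844/25690 = 9844*(1/25690) = 4922/12845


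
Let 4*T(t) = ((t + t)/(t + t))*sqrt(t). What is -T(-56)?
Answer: -I*sqrt(14)/2 ≈ -1.8708*I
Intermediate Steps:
T(t) = sqrt(t)/4 (T(t) = (((t + t)/(t + t))*sqrt(t))/4 = (((2*t)/((2*t)))*sqrt(t))/4 = (((2*t)*(1/(2*t)))*sqrt(t))/4 = (1*sqrt(t))/4 = sqrt(t)/4)
-T(-56) = -sqrt(-56)/4 = -2*I*sqrt(14)/4 = -I*sqrt(14)/2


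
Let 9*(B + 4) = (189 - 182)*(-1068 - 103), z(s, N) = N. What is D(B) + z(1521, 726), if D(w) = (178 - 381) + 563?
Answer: 1086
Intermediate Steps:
B = -8233/9 (B = -4 + ((189 - 182)*(-1068 - 103))/9 = -4 + (7*(-1171))/9 = -4 + (1/9)*(-8197) = -4 - 8197/9 = -8233/9 ≈ -914.78)
D(w) = 360 (D(w) = -203 + 563 = 360)
D(B) + z(1521, 726) = 360 + 726 = 1086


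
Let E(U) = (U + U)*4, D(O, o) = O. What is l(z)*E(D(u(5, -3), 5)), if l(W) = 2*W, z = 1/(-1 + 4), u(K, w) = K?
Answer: 80/3 ≈ 26.667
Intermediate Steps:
z = ⅓ (z = 1/3 = ⅓ ≈ 0.33333)
E(U) = 8*U (E(U) = (2*U)*4 = 8*U)
l(z)*E(D(u(5, -3), 5)) = (2*(⅓))*(8*5) = (⅔)*40 = 80/3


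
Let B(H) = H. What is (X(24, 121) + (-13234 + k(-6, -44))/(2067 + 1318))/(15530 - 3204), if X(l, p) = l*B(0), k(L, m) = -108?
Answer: -6671/20861755 ≈ -0.00031977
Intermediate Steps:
X(l, p) = 0 (X(l, p) = l*0 = 0)
(X(24, 121) + (-13234 + k(-6, -44))/(2067 + 1318))/(15530 - 3204) = (0 + (-13234 - 108)/(2067 + 1318))/(15530 - 3204) = (0 - 13342/3385)/12326 = (0 - 13342*1/3385)*(1/12326) = (0 - 13342/3385)*(1/12326) = -13342/3385*1/12326 = -6671/20861755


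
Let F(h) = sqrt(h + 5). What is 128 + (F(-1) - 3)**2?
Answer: 129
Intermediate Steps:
F(h) = sqrt(5 + h)
128 + (F(-1) - 3)**2 = 128 + (sqrt(5 - 1) - 3)**2 = 128 + (sqrt(4) - 3)**2 = 128 + (2 - 3)**2 = 128 + (-1)**2 = 128 + 1 = 129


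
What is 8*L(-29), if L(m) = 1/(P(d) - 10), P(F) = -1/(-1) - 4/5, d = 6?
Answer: -40/49 ≈ -0.81633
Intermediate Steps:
P(F) = ⅕ (P(F) = -1*(-1) - 4*⅕ = 1 - ⅘ = ⅕)
L(m) = -5/49 (L(m) = 1/(⅕ - 10) = 1/(-49/5) = -5/49)
8*L(-29) = 8*(-5/49) = -40/49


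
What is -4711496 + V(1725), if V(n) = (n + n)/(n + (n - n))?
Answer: -4711494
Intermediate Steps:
V(n) = 2 (V(n) = (2*n)/(n + 0) = (2*n)/n = 2)
-4711496 + V(1725) = -4711496 + 2 = -4711494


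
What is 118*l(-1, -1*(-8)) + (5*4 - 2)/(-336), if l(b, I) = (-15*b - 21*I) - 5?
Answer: -1044067/56 ≈ -18644.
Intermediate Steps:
l(b, I) = -5 - 21*I - 15*b (l(b, I) = (-21*I - 15*b) - 5 = -5 - 21*I - 15*b)
118*l(-1, -1*(-8)) + (5*4 - 2)/(-336) = 118*(-5 - (-21)*(-8) - 15*(-1)) + (5*4 - 2)/(-336) = 118*(-5 - 21*8 + 15) + (20 - 2)*(-1/336) = 118*(-5 - 168 + 15) + 18*(-1/336) = 118*(-158) - 3/56 = -18644 - 3/56 = -1044067/56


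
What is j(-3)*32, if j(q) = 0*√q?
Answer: 0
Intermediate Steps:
j(q) = 0
j(-3)*32 = 0*32 = 0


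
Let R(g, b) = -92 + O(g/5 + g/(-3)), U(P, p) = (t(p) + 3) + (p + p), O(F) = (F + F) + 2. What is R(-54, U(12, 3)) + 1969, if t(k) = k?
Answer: 9467/5 ≈ 1893.4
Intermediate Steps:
O(F) = 2 + 2*F (O(F) = 2*F + 2 = 2 + 2*F)
U(P, p) = 3 + 3*p (U(P, p) = (p + 3) + (p + p) = (3 + p) + 2*p = 3 + 3*p)
R(g, b) = -90 - 4*g/15 (R(g, b) = -92 + (2 + 2*(g/5 + g/(-3))) = -92 + (2 + 2*(g*(1/5) + g*(-1/3))) = -92 + (2 + 2*(g/5 - g/3)) = -92 + (2 + 2*(-2*g/15)) = -92 + (2 - 4*g/15) = -90 - 4*g/15)
R(-54, U(12, 3)) + 1969 = (-90 - 4/15*(-54)) + 1969 = (-90 + 72/5) + 1969 = -378/5 + 1969 = 9467/5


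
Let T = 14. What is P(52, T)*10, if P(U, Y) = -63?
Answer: -630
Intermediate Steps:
P(52, T)*10 = -63*10 = -630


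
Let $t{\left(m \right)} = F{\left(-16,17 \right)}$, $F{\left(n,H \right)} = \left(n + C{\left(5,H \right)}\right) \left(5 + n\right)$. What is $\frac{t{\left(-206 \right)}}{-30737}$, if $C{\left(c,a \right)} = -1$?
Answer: $- \frac{187}{30737} \approx -0.0060839$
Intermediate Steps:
$F{\left(n,H \right)} = \left(-1 + n\right) \left(5 + n\right)$ ($F{\left(n,H \right)} = \left(n - 1\right) \left(5 + n\right) = \left(-1 + n\right) \left(5 + n\right)$)
$t{\left(m \right)} = 187$ ($t{\left(m \right)} = -5 + \left(-16\right)^{2} + 4 \left(-16\right) = -5 + 256 - 64 = 187$)
$\frac{t{\left(-206 \right)}}{-30737} = \frac{187}{-30737} = 187 \left(- \frac{1}{30737}\right) = - \frac{187}{30737}$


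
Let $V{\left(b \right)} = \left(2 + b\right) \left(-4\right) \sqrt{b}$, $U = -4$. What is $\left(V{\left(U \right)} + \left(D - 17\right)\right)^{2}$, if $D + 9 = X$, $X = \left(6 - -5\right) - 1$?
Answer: $- 512 i \approx - 512.0 i$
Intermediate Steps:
$X = 10$ ($X = \left(6 + 5\right) - 1 = 11 - 1 = 10$)
$D = 1$ ($D = -9 + 10 = 1$)
$V{\left(b \right)} = \sqrt{b} \left(-8 - 4 b\right)$ ($V{\left(b \right)} = \left(-8 - 4 b\right) \sqrt{b} = \sqrt{b} \left(-8 - 4 b\right)$)
$\left(V{\left(U \right)} + \left(D - 17\right)\right)^{2} = \left(4 \sqrt{-4} \left(-2 - -4\right) + \left(1 - 17\right)\right)^{2} = \left(4 \cdot 2 i \left(-2 + 4\right) - 16\right)^{2} = \left(4 \cdot 2 i 2 - 16\right)^{2} = \left(16 i - 16\right)^{2} = \left(-16 + 16 i\right)^{2}$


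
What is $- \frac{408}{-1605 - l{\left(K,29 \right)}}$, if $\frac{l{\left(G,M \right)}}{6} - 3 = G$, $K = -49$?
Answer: $\frac{136}{443} \approx 0.307$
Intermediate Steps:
$l{\left(G,M \right)} = 18 + 6 G$
$- \frac{408}{-1605 - l{\left(K,29 \right)}} = - \frac{408}{-1605 - \left(18 + 6 \left(-49\right)\right)} = - \frac{408}{-1605 - \left(18 - 294\right)} = - \frac{408}{-1605 - -276} = - \frac{408}{-1605 + 276} = - \frac{408}{-1329} = \left(-408\right) \left(- \frac{1}{1329}\right) = \frac{136}{443}$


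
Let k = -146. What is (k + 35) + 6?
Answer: -105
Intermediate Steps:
(k + 35) + 6 = (-146 + 35) + 6 = -111 + 6 = -105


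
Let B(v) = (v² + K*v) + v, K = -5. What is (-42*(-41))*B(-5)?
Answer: 77490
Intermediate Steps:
B(v) = v² - 4*v (B(v) = (v² - 5*v) + v = v² - 4*v)
(-42*(-41))*B(-5) = (-42*(-41))*(-5*(-4 - 5)) = 1722*(-5*(-9)) = 1722*45 = 77490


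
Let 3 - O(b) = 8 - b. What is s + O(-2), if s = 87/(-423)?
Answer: -1016/141 ≈ -7.2057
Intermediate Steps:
s = -29/141 (s = 87*(-1/423) = -29/141 ≈ -0.20567)
O(b) = -5 + b (O(b) = 3 - (8 - b) = 3 + (-8 + b) = -5 + b)
s + O(-2) = -29/141 + (-5 - 2) = -29/141 - 7 = -1016/141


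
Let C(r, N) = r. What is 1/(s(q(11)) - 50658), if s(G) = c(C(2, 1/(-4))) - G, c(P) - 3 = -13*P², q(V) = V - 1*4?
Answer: -1/50714 ≈ -1.9718e-5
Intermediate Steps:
q(V) = -4 + V (q(V) = V - 4 = -4 + V)
c(P) = 3 - 13*P²
s(G) = -49 - G (s(G) = (3 - 13*2²) - G = (3 - 13*4) - G = (3 - 52) - G = -49 - G)
1/(s(q(11)) - 50658) = 1/((-49 - (-4 + 11)) - 50658) = 1/((-49 - 1*7) - 50658) = 1/((-49 - 7) - 50658) = 1/(-56 - 50658) = 1/(-50714) = -1/50714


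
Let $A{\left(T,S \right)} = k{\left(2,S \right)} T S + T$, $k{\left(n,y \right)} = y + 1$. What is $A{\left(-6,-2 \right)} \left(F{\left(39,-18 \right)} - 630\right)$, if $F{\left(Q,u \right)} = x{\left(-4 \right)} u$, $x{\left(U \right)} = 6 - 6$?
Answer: $11340$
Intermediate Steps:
$k{\left(n,y \right)} = 1 + y$
$x{\left(U \right)} = 0$ ($x{\left(U \right)} = 6 - 6 = 0$)
$A{\left(T,S \right)} = T + S T \left(1 + S\right)$ ($A{\left(T,S \right)} = \left(1 + S\right) T S + T = T \left(1 + S\right) S + T = S T \left(1 + S\right) + T = T + S T \left(1 + S\right)$)
$F{\left(Q,u \right)} = 0$ ($F{\left(Q,u \right)} = 0 u = 0$)
$A{\left(-6,-2 \right)} \left(F{\left(39,-18 \right)} - 630\right) = - 6 \left(1 - 2 \left(1 - 2\right)\right) \left(0 - 630\right) = - 6 \left(1 - -2\right) \left(-630\right) = - 6 \left(1 + 2\right) \left(-630\right) = \left(-6\right) 3 \left(-630\right) = \left(-18\right) \left(-630\right) = 11340$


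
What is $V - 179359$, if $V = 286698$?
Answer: $107339$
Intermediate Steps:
$V - 179359 = 286698 - 179359 = 107339$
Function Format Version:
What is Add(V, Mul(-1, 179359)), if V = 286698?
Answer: 107339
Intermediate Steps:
Add(V, Mul(-1, 179359)) = Add(286698, Mul(-1, 179359)) = Add(286698, -179359) = 107339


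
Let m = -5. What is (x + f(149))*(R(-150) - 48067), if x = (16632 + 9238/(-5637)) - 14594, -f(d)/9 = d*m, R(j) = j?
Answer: -2375895230501/5637 ≈ -4.2148e+8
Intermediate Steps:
f(d) = 45*d (f(d) = -9*d*(-5) = -(-45)*d = 45*d)
x = 11478968/5637 (x = (16632 + 9238*(-1/5637)) - 14594 = (16632 - 9238/5637) - 14594 = 93745346/5637 - 14594 = 11478968/5637 ≈ 2036.4)
(x + f(149))*(R(-150) - 48067) = (11478968/5637 + 45*149)*(-150 - 48067) = (11478968/5637 + 6705)*(-48217) = (49275053/5637)*(-48217) = -2375895230501/5637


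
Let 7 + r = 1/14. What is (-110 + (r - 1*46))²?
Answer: 5202961/196 ≈ 26546.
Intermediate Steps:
r = -97/14 (r = -7 + 1/14 = -97/14 ≈ -6.9286)
(-110 + (r - 1*46))² = (-110 + (-97/14 - 1*46))² = (-110 + (-97/14 - 46))² = (-110 - 741/14)² = (-2281/14)² = 5202961/196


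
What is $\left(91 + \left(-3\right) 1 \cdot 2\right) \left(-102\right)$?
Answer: $-8670$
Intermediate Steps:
$\left(91 + \left(-3\right) 1 \cdot 2\right) \left(-102\right) = \left(91 - 6\right) \left(-102\right) = 85 \left(-102\right) = -8670$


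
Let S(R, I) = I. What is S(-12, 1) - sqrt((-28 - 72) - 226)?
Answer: 1 - I*sqrt(326) ≈ 1.0 - 18.055*I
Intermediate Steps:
S(-12, 1) - sqrt((-28 - 72) - 226) = 1 - sqrt((-28 - 72) - 226) = 1 - sqrt(-100 - 226) = 1 - sqrt(-326) = 1 - I*sqrt(326)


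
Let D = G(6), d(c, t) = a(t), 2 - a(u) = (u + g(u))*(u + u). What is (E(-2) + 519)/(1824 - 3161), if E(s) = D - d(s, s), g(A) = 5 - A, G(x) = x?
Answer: -503/1337 ≈ -0.37622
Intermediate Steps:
a(u) = 2 - 10*u (a(u) = 2 - (u + (5 - u))*(u + u) = 2 - 5*2*u = 2 - 10*u)
d(c, t) = 2 - 10*t
D = 6
E(s) = 4 + 10*s (E(s) = 6 - (2 - 10*s) = 6 + (-2 + 10*s) = 4 + 10*s)
(E(-2) + 519)/(1824 - 3161) = ((4 + 10*(-2)) + 519)/(1824 - 3161) = ((4 - 20) + 519)/(-1337) = (-16 + 519)*(-1/1337) = 503*(-1/1337) = -503/1337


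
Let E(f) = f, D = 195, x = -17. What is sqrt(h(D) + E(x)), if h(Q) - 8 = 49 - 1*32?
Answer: 2*sqrt(2) ≈ 2.8284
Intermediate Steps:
h(Q) = 25 (h(Q) = 8 + (49 - 1*32) = 8 + (49 - 32) = 8 + 17 = 25)
sqrt(h(D) + E(x)) = sqrt(25 - 17) = sqrt(8) = 2*sqrt(2)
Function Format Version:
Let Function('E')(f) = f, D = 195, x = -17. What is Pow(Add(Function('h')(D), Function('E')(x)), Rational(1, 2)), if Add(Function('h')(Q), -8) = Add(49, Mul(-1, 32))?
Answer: Mul(2, Pow(2, Rational(1, 2))) ≈ 2.8284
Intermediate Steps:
Function('h')(Q) = 25 (Function('h')(Q) = Add(8, Add(49, Mul(-1, 32))) = Add(8, Add(49, -32)) = Add(8, 17) = 25)
Pow(Add(Function('h')(D), Function('E')(x)), Rational(1, 2)) = Pow(Add(25, -17), Rational(1, 2)) = Pow(8, Rational(1, 2)) = Mul(2, Pow(2, Rational(1, 2)))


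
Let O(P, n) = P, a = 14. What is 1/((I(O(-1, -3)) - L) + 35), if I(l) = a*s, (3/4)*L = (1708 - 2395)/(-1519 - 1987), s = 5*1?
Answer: 1753/183607 ≈ 0.0095476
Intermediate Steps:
s = 5
L = 458/1753 (L = 4*((1708 - 2395)/(-1519 - 1987))/3 = 4*(-687/(-3506))/3 = 4*(-687*(-1/3506))/3 = (4/3)*(687/3506) = 458/1753 ≈ 0.26127)
I(l) = 70 (I(l) = 14*5 = 70)
1/((I(O(-1, -3)) - L) + 35) = 1/((70 - 1*458/1753) + 35) = 1/((70 - 458/1753) + 35) = 1/(122252/1753 + 35) = 1/(183607/1753) = 1753/183607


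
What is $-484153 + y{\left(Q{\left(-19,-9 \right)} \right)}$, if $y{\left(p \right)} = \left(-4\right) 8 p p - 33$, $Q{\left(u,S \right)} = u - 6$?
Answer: $-504186$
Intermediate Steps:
$Q{\left(u,S \right)} = -6 + u$ ($Q{\left(u,S \right)} = u - 6 = -6 + u$)
$y{\left(p \right)} = -33 - 32 p^{2}$ ($y{\left(p \right)} = - 32 p p - 33 = - 32 p^{2} - 33 = -33 - 32 p^{2}$)
$-484153 + y{\left(Q{\left(-19,-9 \right)} \right)} = -484153 - \left(33 + 32 \left(-6 - 19\right)^{2}\right) = -484153 - \left(33 + 32 \left(-25\right)^{2}\right) = -484153 - 20033 = -504186$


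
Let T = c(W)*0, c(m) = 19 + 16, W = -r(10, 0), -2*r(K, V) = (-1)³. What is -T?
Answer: 0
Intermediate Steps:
r(K, V) = ½ (r(K, V) = -½*(-1)³ = -½*(-1) = ½)
W = -½ (W = -1*½ = -½ ≈ -0.50000)
c(m) = 35
T = 0 (T = 35*0 = 0)
-T = -1*0 = 0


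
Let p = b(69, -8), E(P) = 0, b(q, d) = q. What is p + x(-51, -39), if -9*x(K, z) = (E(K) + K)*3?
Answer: 86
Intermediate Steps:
x(K, z) = -K/3 (x(K, z) = -(0 + K)*3/9 = -K*3/9 = -K/3)
p = 69
p + x(-51, -39) = 69 - ⅓*(-51) = 69 + 17 = 86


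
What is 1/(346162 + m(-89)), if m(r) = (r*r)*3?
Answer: 1/369925 ≈ 2.7033e-6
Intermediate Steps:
m(r) = 3*r**2 (m(r) = r**2*3 = 3*r**2)
1/(346162 + m(-89)) = 1/(346162 + 3*(-89)**2) = 1/(346162 + 3*7921) = 1/(346162 + 23763) = 1/369925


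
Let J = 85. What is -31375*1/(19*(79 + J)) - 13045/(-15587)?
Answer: -448393905/48569092 ≈ -9.2321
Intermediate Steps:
-31375*1/(19*(79 + J)) - 13045/(-15587) = -31375*1/(19*(79 + 85)) - 13045/(-15587) = -31375/(19*164) - 13045*(-1/15587) = -31375/3116 + 13045/15587 = -448393905/48569092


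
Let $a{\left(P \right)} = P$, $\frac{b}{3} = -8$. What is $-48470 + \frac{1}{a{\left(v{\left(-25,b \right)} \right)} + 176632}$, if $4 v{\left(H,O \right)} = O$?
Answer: $- \frac{8561062219}{176626} \approx -48470.0$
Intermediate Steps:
$b = -24$ ($b = 3 \left(-8\right) = -24$)
$v{\left(H,O \right)} = \frac{O}{4}$
$-48470 + \frac{1}{a{\left(v{\left(-25,b \right)} \right)} + 176632} = -48470 + \frac{1}{\frac{1}{4} \left(-24\right) + 176632} = -48470 + \frac{1}{-6 + 176632} = -48470 + \frac{1}{176626} = - \frac{8561062219}{176626}$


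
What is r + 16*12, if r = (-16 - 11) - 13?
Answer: 152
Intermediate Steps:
r = -40 (r = -27 - 13 = -40)
r + 16*12 = -40 + 16*12 = -40 + 192 = 152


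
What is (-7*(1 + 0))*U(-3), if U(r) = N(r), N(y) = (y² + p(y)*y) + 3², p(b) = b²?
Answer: 63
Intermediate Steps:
N(y) = 9 + y² + y³ (N(y) = (y² + y²*y) + 3² = (y² + y³) + 9 = 9 + y² + y³)
U(r) = 9 + r² + r³
(-7*(1 + 0))*U(-3) = (-7*(1 + 0))*(9 + (-3)² + (-3)³) = (-7*1)*(9 + 9 - 27) = -7*(-9) = 63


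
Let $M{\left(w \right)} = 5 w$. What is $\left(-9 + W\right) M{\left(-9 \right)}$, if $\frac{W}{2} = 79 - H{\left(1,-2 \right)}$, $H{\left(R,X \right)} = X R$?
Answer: $-6885$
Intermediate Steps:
$H{\left(R,X \right)} = R X$
$W = 162$ ($W = 2 \left(79 - 1 \left(-2\right)\right) = 2 \left(79 - -2\right) = 2 \left(79 + 2\right) = 2 \cdot 81 = 162$)
$\left(-9 + W\right) M{\left(-9 \right)} = \left(-9 + 162\right) 5 \left(-9\right) = 153 \left(-45\right) = -6885$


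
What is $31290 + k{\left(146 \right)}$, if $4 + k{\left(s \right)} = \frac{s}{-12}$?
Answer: $\frac{187643}{6} \approx 31274.0$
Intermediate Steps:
$k{\left(s \right)} = -4 - \frac{s}{12}$ ($k{\left(s \right)} = -4 + \frac{s}{-12} = -4 + s \left(- \frac{1}{12}\right) = -4 - \frac{s}{12}$)
$31290 + k{\left(146 \right)} = 31290 - \frac{97}{6} = \frac{187643}{6}$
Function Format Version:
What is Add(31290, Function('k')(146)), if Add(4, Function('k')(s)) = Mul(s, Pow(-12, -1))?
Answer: Rational(187643, 6) ≈ 31274.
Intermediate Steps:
Function('k')(s) = Add(-4, Mul(Rational(-1, 12), s)) (Function('k')(s) = Add(-4, Mul(s, Pow(-12, -1))) = Add(-4, Mul(s, Rational(-1, 12))) = Add(-4, Mul(Rational(-1, 12), s)))
Add(31290, Function('k')(146)) = Add(31290, Add(-4, Mul(Rational(-1, 12), 146))) = Add(31290, Add(-4, Rational(-73, 6))) = Add(31290, Rational(-97, 6)) = Rational(187643, 6)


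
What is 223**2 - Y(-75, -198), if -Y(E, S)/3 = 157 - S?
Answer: 50794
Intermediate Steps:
Y(E, S) = -471 + 3*S (Y(E, S) = -3*(157 - S) = -471 + 3*S)
223**2 - Y(-75, -198) = 223**2 - (-471 + 3*(-198)) = 49729 - (-471 - 594) = 49729 - 1*(-1065) = 49729 + 1065 = 50794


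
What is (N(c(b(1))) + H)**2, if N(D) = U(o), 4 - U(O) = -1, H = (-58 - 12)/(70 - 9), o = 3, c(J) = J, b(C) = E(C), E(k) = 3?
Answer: 55225/3721 ≈ 14.841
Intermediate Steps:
b(C) = 3
H = -70/61 ≈ -1.1475
U(O) = 5 (U(O) = 4 - 1*(-1) = 4 + 1 = 5)
N(D) = 5
(N(c(b(1))) + H)**2 = (5 - 70/61)**2 = (235/61)**2 = 55225/3721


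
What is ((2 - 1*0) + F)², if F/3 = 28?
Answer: 7396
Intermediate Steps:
F = 84 (F = 3*28 = 84)
((2 - 1*0) + F)² = ((2 - 1*0) + 84)² = ((2 + 0) + 84)² = (2 + 84)² = 86² = 7396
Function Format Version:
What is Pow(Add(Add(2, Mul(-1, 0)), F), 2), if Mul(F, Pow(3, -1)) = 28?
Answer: 7396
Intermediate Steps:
F = 84 (F = Mul(3, 28) = 84)
Pow(Add(Add(2, Mul(-1, 0)), F), 2) = Pow(Add(Add(2, Mul(-1, 0)), 84), 2) = Pow(Add(Add(2, 0), 84), 2) = Pow(Add(2, 84), 2) = Pow(86, 2) = 7396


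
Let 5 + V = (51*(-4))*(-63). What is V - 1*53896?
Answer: -41049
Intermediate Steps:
V = 12847 (V = -5 + (51*(-4))*(-63) = -5 - 204*(-63) = -5 + 12852 = 12847)
V - 1*53896 = 12847 - 1*53896 = 12847 - 53896 = -41049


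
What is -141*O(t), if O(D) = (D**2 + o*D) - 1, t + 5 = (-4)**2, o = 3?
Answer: -21573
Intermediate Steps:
t = 11 (t = -5 + (-4)**2 = -5 + 16 = 11)
O(D) = -1 + D**2 + 3*D (O(D) = (D**2 + 3*D) - 1 = -1 + D**2 + 3*D)
-141*O(t) = -141*(-1 + 11**2 + 3*11) = -141*(-1 + 121 + 33) = -141*153 = -21573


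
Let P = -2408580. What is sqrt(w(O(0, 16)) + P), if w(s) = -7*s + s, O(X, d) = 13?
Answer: I*sqrt(2408658) ≈ 1552.0*I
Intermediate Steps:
w(s) = -6*s
sqrt(w(O(0, 16)) + P) = sqrt(-6*13 - 2408580) = sqrt(-78 - 2408580) = sqrt(-2408658) = I*sqrt(2408658)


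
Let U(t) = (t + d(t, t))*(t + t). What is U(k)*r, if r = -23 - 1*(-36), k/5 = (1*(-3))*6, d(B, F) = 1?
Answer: 208260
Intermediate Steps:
k = -90 (k = 5*((1*(-3))*6) = 5*(-3*6) = 5*(-18) = -90)
r = 13 (r = -23 + 36 = 13)
U(t) = 2*t*(1 + t) (U(t) = (t + 1)*(t + t) = (1 + t)*(2*t) = 2*t*(1 + t))
U(k)*r = (2*(-90)*(1 - 90))*13 = (2*(-90)*(-89))*13 = 16020*13 = 208260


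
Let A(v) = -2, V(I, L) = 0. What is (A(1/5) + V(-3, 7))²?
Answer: 4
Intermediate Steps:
(A(1/5) + V(-3, 7))² = (-2 + 0)² = (-2)² = 4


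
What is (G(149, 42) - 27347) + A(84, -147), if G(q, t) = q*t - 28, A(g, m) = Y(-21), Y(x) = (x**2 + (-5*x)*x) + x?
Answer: -22902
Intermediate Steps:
Y(x) = x - 4*x**2 (Y(x) = (x**2 - 5*x**2) + x = -4*x**2 + x = x - 4*x**2)
A(g, m) = -1785 (A(g, m) = -21*(1 - 4*(-21)) = -21*(1 + 84) = -21*85 = -1785)
G(q, t) = -28 + q*t
(G(149, 42) - 27347) + A(84, -147) = ((-28 + 149*42) - 27347) - 1785 = ((-28 + 6258) - 27347) - 1785 = (6230 - 27347) - 1785 = -21117 - 1785 = -22902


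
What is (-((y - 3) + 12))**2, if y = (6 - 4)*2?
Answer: 169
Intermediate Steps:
y = 4 (y = 2*2 = 4)
(-((y - 3) + 12))**2 = (-((4 - 3) + 12))**2 = (-(1 + 12))**2 = (-1*13)**2 = (-13)**2 = 169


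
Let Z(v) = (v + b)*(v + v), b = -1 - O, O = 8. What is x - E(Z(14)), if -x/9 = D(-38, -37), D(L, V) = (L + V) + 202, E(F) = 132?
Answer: -1275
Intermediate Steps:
b = -9 (b = -1 - 1*8 = -1 - 8 = -9)
Z(v) = 2*v*(-9 + v) (Z(v) = (v - 9)*(v + v) = (-9 + v)*(2*v) = 2*v*(-9 + v))
D(L, V) = 202 + L + V
x = -1143 (x = -9*(202 - 38 - 37) = -9*127 = -1143)
x - E(Z(14)) = -1143 - 1*132 = -1143 - 132 = -1275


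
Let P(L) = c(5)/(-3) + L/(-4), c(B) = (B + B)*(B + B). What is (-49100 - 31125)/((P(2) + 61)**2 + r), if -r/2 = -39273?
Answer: -115524/114169 ≈ -1.0119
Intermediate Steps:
r = 78546 (r = -2*(-39273) = 78546)
c(B) = 4*B**2 (c(B) = (2*B)*(2*B) = 4*B**2)
P(L) = -100/3 - L/4 (P(L) = (4*5**2)/(-3) + L/(-4) = (4*25)*(-1/3) + L*(-1/4) = 100*(-1/3) - L/4 = -100/3 - L/4)
(-49100 - 31125)/((P(2) + 61)**2 + r) = (-49100 - 31125)/(((-100/3 - 1/4*2) + 61)**2 + 78546) = -80225/(((-100/3 - 1/2) + 61)**2 + 78546) = -80225/((-203/6 + 61)**2 + 78546) = -80225/((163/6)**2 + 78546) = -80225/(26569/36 + 78546) = -80225/2854225/36 = -80225*36/2854225 = -115524/114169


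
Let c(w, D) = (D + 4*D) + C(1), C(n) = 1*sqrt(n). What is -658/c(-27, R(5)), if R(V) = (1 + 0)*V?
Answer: -329/13 ≈ -25.308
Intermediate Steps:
R(V) = V (R(V) = 1*V = V)
C(n) = sqrt(n)
c(w, D) = 1 + 5*D (c(w, D) = (D + 4*D) + sqrt(1) = 5*D + 1 = 1 + 5*D)
-658/c(-27, R(5)) = -658/(1 + 5*5) = -658/(1 + 25) = -658/26 = -658*1/26 = -329/13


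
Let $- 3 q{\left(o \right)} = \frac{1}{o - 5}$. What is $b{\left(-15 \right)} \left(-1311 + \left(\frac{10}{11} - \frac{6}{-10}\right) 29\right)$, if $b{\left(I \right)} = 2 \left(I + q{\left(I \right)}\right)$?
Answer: $\frac{31329251}{825} \approx 37975.0$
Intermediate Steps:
$q{\left(o \right)} = - \frac{1}{3 \left(-5 + o\right)}$ ($q{\left(o \right)} = - \frac{1}{3 \left(o - 5\right)} = - \frac{1}{3 \left(-5 + o\right)}$)
$b{\left(I \right)} = - \frac{2}{-15 + 3 I} + 2 I$ ($b{\left(I \right)} = 2 \left(I - \frac{1}{-15 + 3 I}\right) = - \frac{2}{-15 + 3 I} + 2 I$)
$b{\left(-15 \right)} \left(-1311 + \left(\frac{10}{11} - \frac{6}{-10}\right) 29\right) = \frac{2 \left(-1 + 3 \left(-15\right) \left(-5 - 15\right)\right)}{3 \left(-5 - 15\right)} \left(-1311 + \left(\frac{10}{11} - \frac{6}{-10}\right) 29\right) = \frac{2 \left(-1 + 3 \left(-15\right) \left(-20\right)\right)}{3 \left(-20\right)} \left(-1311 + \left(10 \cdot \frac{1}{11} - - \frac{3}{5}\right) 29\right) = \frac{2}{3} \left(- \frac{1}{20}\right) \left(-1 + 900\right) \left(-1311 + \left(\frac{10}{11} + \frac{3}{5}\right) 29\right) = \frac{2}{3} \left(- \frac{1}{20}\right) 899 \left(-1311 + \frac{83}{55} \cdot 29\right) = - \frac{899 \left(-1311 + \frac{2407}{55}\right)}{30} = \left(- \frac{899}{30}\right) \left(- \frac{69698}{55}\right) = \frac{31329251}{825}$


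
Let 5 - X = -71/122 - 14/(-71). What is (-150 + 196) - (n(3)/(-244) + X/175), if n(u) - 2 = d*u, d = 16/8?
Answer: 69732157/1515850 ≈ 46.002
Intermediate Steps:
d = 2 (d = 16*(⅛) = 2)
X = 46643/8662 (X = 5 - (-71/122 - 14/(-71)) = 5 - (-71*1/122 - 14*(-1/71)) = 5 - (-71/122 + 14/71) = 5 - 1*(-3333/8662) = 5 + 3333/8662 = 46643/8662 ≈ 5.3848)
n(u) = 2 + 2*u
(-150 + 196) - (n(3)/(-244) + X/175) = (-150 + 196) - ((2 + 2*3)/(-244) + (46643/8662)/175) = 46 - ((2 + 6)*(-1/244) + (46643/8662)*(1/175)) = 46 - (8*(-1/244) + 46643/1515850) = 46 - (-2/61 + 46643/1515850) = 46 - 1*(-3057/1515850) = 46 + 3057/1515850 = 69732157/1515850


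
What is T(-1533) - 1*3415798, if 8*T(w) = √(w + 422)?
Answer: -3415798 + I*√1111/8 ≈ -3.4158e+6 + 4.1665*I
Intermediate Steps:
T(w) = √(422 + w)/8 (T(w) = √(w + 422)/8 = √(422 + w)/8)
T(-1533) - 1*3415798 = √(422 - 1533)/8 - 1*3415798 = √(-1111)/8 - 3415798 = (I*√1111)/8 - 3415798 = I*√1111/8 - 3415798 = -3415798 + I*√1111/8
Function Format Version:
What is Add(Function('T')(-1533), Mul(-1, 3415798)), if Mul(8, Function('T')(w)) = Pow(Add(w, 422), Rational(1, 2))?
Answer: Add(-3415798, Mul(Rational(1, 8), I, Pow(1111, Rational(1, 2)))) ≈ Add(-3.4158e+6, Mul(4.1665, I))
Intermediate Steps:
Function('T')(w) = Mul(Rational(1, 8), Pow(Add(422, w), Rational(1, 2))) (Function('T')(w) = Mul(Rational(1, 8), Pow(Add(w, 422), Rational(1, 2))) = Mul(Rational(1, 8), Pow(Add(422, w), Rational(1, 2))))
Add(Function('T')(-1533), Mul(-1, 3415798)) = Add(Mul(Rational(1, 8), Pow(Add(422, -1533), Rational(1, 2))), Mul(-1, 3415798)) = Add(Mul(Rational(1, 8), Pow(-1111, Rational(1, 2))), -3415798) = Add(Mul(Rational(1, 8), Mul(I, Pow(1111, Rational(1, 2)))), -3415798) = Add(Mul(Rational(1, 8), I, Pow(1111, Rational(1, 2))), -3415798) = Add(-3415798, Mul(Rational(1, 8), I, Pow(1111, Rational(1, 2))))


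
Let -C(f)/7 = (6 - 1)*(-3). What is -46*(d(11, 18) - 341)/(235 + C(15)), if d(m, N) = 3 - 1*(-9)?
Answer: 7567/170 ≈ 44.512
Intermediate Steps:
d(m, N) = 12 (d(m, N) = 3 + 9 = 12)
C(f) = 105 (C(f) = -7*(6 - 1)*(-3) = -35*(-3) = -7*(-15) = 105)
-46*(d(11, 18) - 341)/(235 + C(15)) = -46*(12 - 341)/(235 + 105) = -(-15134)/340 = -46*(-329/340) = 7567/170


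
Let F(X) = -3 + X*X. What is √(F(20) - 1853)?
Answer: 4*I*√91 ≈ 38.158*I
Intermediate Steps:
F(X) = -3 + X²
√(F(20) - 1853) = √((-3 + 20²) - 1853) = √((-3 + 400) - 1853) = √(397 - 1853) = √(-1456) = 4*I*√91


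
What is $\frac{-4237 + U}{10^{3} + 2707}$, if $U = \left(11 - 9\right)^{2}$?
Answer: $- \frac{4233}{3707} \approx -1.1419$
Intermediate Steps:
$U = 4$ ($U = 2^{2} = 4$)
$\frac{-4237 + U}{10^{3} + 2707} = \frac{-4237 + 4}{10^{3} + 2707} = - \frac{4233}{1000 + 2707} = - \frac{4233}{3707}$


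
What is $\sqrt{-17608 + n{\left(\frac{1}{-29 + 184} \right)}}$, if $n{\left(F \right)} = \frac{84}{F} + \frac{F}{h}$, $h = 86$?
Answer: $\frac{i \sqrt{815236659870}}{13330} \approx 67.735 i$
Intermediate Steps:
$n{\left(F \right)} = \frac{84}{F} + \frac{F}{86}$
$\sqrt{-17608 + n{\left(\frac{1}{-29 + 184} \right)}} = \sqrt{-17608 + \left(\frac{84}{\frac{1}{-29 + 184}} + \frac{1}{86 \left(-29 + 184\right)}\right)} = \sqrt{-17608 + \left(\frac{84}{\frac{1}{155}} + \frac{1}{86 \cdot 155}\right)} = \sqrt{-17608 + \left(84 \frac{1}{\frac{1}{155}} + \frac{1}{86} \cdot \frac{1}{155}\right)} = \sqrt{-17608 + \left(84 \cdot 155 + \frac{1}{13330}\right)} = \sqrt{-17608 + \left(13020 + \frac{1}{13330}\right)} = \sqrt{-17608 + \frac{173556601}{13330}} = \sqrt{- \frac{61158039}{13330}} = \frac{i \sqrt{815236659870}}{13330}$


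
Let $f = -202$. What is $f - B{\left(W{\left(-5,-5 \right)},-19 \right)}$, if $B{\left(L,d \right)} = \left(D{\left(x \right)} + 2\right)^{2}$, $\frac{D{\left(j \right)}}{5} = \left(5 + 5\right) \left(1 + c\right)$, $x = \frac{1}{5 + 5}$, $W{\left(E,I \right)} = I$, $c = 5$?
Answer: $-91406$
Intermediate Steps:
$x = \frac{1}{10} \approx 0.1$
$D{\left(j \right)} = 300$ ($D{\left(j \right)} = 5 \left(5 + 5\right) \left(1 + 5\right) = 5 \cdot 10 \cdot 6 = 5 \cdot 60 = 300$)
$B{\left(L,d \right)} = 91204$ ($B{\left(L,d \right)} = \left(300 + 2\right)^{2} = 302^{2} = 91204$)
$f - B{\left(W{\left(-5,-5 \right)},-19 \right)} = -202 - 91204 = -91406$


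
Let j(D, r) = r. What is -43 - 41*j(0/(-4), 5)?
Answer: -248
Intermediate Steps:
-43 - 41*j(0/(-4), 5) = -43 - 41*5 = -43 - 205 = -248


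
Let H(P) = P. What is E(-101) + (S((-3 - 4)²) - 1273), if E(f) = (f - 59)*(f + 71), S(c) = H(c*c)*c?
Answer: 121176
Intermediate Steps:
S(c) = c³ (S(c) = (c*c)*c = c²*c = c³)
E(f) = (-59 + f)*(71 + f)
E(-101) + (S((-3 - 4)²) - 1273) = (-4189 + (-101)² + 12*(-101)) + (((-3 - 4)²)³ - 1273) = (-4189 + 10201 - 1212) + (((-7)²)³ - 1273) = 4800 + (49³ - 1273) = 4800 + (117649 - 1273) = 4800 + 116376 = 121176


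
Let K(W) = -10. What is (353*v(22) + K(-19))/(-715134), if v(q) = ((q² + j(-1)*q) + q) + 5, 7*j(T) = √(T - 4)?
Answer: -180373/715134 - 3883*I*√5/2502969 ≈ -0.25222 - 0.0034689*I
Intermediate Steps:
j(T) = √(-4 + T)/7 (j(T) = √(T - 4)/7 = √(-4 + T)/7)
v(q) = 5 + q + q² + I*q*√5/7 (v(q) = ((q² + (√(-4 - 1)/7)*q) + q) + 5 = ((q² + (√(-5)/7)*q) + q) + 5 = ((q² + ((I*√5)/7)*q) + q) + 5 = ((q² + (I*√5/7)*q) + q) + 5 = ((q² + I*q*√5/7) + q) + 5 = (q + q² + I*q*√5/7) + 5 = 5 + q + q² + I*q*√5/7)
(353*v(22) + K(-19))/(-715134) = (353*(5 + 22 + 22² + (⅐)*I*22*√5) - 10)/(-715134) = (353*(5 + 22 + 484 + 22*I*√5/7) - 10)*(-1/715134) = (353*(511 + 22*I*√5/7) - 10)*(-1/715134) = ((180383 + 7766*I*√5/7) - 10)*(-1/715134) = (180373 + 7766*I*√5/7)*(-1/715134) = -180373/715134 - 3883*I*√5/2502969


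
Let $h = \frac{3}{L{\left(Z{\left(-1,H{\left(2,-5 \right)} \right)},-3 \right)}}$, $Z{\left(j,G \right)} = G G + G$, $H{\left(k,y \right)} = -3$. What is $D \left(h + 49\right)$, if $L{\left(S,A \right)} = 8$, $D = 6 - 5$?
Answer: $\frac{395}{8} \approx 49.375$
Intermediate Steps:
$Z{\left(j,G \right)} = G + G^{2}$ ($Z{\left(j,G \right)} = G^{2} + G = G + G^{2}$)
$D = 1$ ($D = 6 - 5 = 1$)
$h = \frac{3}{8} \approx 0.375$
$D \left(h + 49\right) = 1 \left(\frac{3}{8} + 49\right) = 1 \cdot \frac{395}{8} = \frac{395}{8}$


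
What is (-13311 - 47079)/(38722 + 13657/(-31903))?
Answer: -58382490/37434373 ≈ -1.5596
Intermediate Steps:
(-13311 - 47079)/(38722 + 13657/(-31903)) = -60390/(38722 + 13657*(-1/31903)) = -60390/(38722 - 13657/31903) = -60390/1235334309/31903 = -60390*31903/1235334309 = -58382490/37434373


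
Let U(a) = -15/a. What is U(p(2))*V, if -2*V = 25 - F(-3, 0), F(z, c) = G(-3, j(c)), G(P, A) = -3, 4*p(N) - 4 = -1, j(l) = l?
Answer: 280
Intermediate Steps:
p(N) = ¾ (p(N) = 1 + (¼)*(-1) = 1 - ¼ = ¾)
F(z, c) = -3
V = -14 (V = -(25 - 1*(-3))/2 = -(25 + 3)/2 = -½*28 = -14)
U(p(2))*V = -15/¾*(-14) = -15*4/3*(-14) = -20*(-14) = 280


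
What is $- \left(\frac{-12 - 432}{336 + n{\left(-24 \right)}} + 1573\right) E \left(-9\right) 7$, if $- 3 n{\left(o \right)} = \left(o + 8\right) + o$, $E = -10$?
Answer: $- \frac{129714795}{131} \approx -9.9019 \cdot 10^{5}$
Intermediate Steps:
$n{\left(o \right)} = - \frac{8}{3} - \frac{2 o}{3}$ ($n{\left(o \right)} = - \frac{\left(o + 8\right) + o}{3} = - \frac{\left(8 + o\right) + o}{3} = - \frac{8 + 2 o}{3} = - \frac{8}{3} - \frac{2 o}{3}$)
$- \left(\frac{-12 - 432}{336 + n{\left(-24 \right)}} + 1573\right) E \left(-9\right) 7 = - \left(\frac{-12 - 432}{336 - - \frac{40}{3}} + 1573\right) \left(-10\right) \left(-9\right) 7 = - \left(- \frac{444}{336 + \left(- \frac{8}{3} + 16\right)} + 1573\right) 90 \cdot 7 = - \left(- \frac{444}{336 + \frac{40}{3}} + 1573\right) 630 = - \left(- \frac{444}{\frac{1048}{3}} + 1573\right) 630 = - \left(\left(-444\right) \frac{3}{1048} + 1573\right) 630 = - \left(- \frac{333}{262} + 1573\right) 630 = - \frac{411793 \cdot 630}{262} = \left(-1\right) \frac{129714795}{131} = - \frac{129714795}{131}$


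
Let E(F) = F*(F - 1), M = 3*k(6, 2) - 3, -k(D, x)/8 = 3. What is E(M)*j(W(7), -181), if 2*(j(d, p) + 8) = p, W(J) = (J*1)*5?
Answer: -561450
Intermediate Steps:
W(J) = 5*J (W(J) = J*5 = 5*J)
j(d, p) = -8 + p/2
k(D, x) = -24 (k(D, x) = -8*3 = -24)
M = -75 (M = 3*(-24) - 3 = -72 - 3 = -75)
E(F) = F*(-1 + F)
E(M)*j(W(7), -181) = (-75*(-1 - 75))*(-8 + (½)*(-181)) = (-75*(-76))*(-8 - 181/2) = 5700*(-197/2) = -561450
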